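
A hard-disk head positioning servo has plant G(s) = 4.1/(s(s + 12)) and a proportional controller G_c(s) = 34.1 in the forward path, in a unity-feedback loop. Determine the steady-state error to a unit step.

0

The open loop G_c(s)G(s) has a pole at the origin (type 1), so the static position error constant is infinite and e_ss = 1/(1+∞) = 0.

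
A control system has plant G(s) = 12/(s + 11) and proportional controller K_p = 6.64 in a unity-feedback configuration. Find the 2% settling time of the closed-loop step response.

Closed-loop transfer function: T(s) = K_p·G(s)/(1 + K_p·G(s)) = 79.68/(s + 11 + 79.68) = 79.68/(s + 90.68).
Time constant τ = 1/90.68 = 0.01103 s, so the 2% settling time is about 4τ = 0.0441 s.

T_s ≈ 0.0441 s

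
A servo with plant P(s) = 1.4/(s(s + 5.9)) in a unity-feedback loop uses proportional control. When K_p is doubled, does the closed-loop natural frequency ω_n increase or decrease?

ω_n = √(1.4·K_p), which grows with K_p.

increase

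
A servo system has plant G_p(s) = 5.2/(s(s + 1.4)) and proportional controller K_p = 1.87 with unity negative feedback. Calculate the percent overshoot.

48.5%

The closed-loop denominator s² + 1.4s + 9.724 gives ω_n = √9.724 = 3.118 and ζ = 1.4/(2ω_n) = 0.2245.
%OS = 100·exp(−πζ/√(1−ζ²)) = 100·exp(−π·0.2245/√0.9496) = 48.5%.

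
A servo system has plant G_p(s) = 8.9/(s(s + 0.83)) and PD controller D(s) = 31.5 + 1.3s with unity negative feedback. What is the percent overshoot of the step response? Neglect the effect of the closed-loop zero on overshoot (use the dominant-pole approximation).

28.6%

Forward path: (31.5 + 1.3s)·8.9/(s(s+0.83)). The closed-loop characteristic equation is s² + (0.83 + 8.9·1.3)s + 8.9·31.5 = 0.
That is s² + 12.4s + 280.4 = 0, so ω_n = 16.74 rad/s and ζ = 12.4/(2·16.74) = 0.3703.
%OS = 100·exp(−πζ/√(1−ζ²)) = 28.6%.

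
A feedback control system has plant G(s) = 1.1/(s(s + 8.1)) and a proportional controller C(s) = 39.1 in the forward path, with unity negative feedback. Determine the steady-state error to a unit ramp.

The loop has one pole at the origin (type 1). Velocity error constant K_v = lim_{s→0} s·C(s)G(s) = 39.1·1.1/8.1 = 5.31.
Steady-state error to a unit ramp: e_ss = 1/K_v = 0.188.

0.188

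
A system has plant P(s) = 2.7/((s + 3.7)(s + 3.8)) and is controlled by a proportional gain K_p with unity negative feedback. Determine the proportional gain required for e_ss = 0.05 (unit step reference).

Steady-state error for a unit step on this type-0 loop is 1/(1 + K_p·P(0)).
P(0) = 0.192. Require 1/(1 + K_p·0.192) = 0.05, so 1 + 0.192·K_p = 20.
K_p = (20 − 1)/0.192 = 98.9.

K_p = 98.9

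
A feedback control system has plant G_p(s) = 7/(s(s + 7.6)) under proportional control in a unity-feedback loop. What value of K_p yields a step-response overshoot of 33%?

From %OS = 100·exp(−πζ/√(1−ζ²)) = 33%, ζ = −ln(0.33)/√(π²+ln²(0.33)) = 0.3328.
Characteristic equation s² + 7.6s + 7K_p = 0 gives ζ = 7.6/(2√(7K_p)).
Setting ζ = 0.3328: √(7K_p) = 7.6/(2·0.3328) = 11.42, so K_p = 130.4/7 = 18.6.

K_p = 18.6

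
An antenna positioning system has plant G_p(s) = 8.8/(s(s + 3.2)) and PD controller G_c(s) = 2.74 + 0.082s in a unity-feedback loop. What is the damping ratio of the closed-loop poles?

Forward path: (2.74 + 0.082s)·8.8/(s(s+3.2)). The closed-loop characteristic equation is s² + (3.2 + 8.8·0.082)s + 8.8·2.74 = 0.
That is s² + 3.922s + 24.11 = 0, so ω_n = 4.91 rad/s and ζ = 3.922/(2·4.91) = 0.3993.

ζ = 0.399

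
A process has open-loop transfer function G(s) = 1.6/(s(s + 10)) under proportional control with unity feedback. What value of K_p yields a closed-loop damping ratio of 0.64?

K_p = 38.1

Closed-loop characteristic equation: s² + 10s + K_p·1.6 = 0.
So ω_n = √(1.6K_p) and 2ζω_n = 10, giving ζ = 10/(2√(1.6K_p)).
Setting ζ = 0.64: √(1.6K_p) = 10/(2·0.64) = 7.812, so K_p = 61.04/1.6 = 38.1.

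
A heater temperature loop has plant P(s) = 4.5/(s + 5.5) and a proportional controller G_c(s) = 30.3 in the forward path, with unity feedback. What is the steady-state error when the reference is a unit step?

The loop is type 0. Static position error constant K_pos = G_c(0)·P(0) = 30.3·0.8182 = 24.79.
Steady-state error to a unit step: e_ss = 1/(1+K_pos) = 1/25.79 = 0.0388.

0.0388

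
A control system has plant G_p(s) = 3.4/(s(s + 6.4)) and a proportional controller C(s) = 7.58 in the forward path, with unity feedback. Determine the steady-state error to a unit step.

0

The open loop C(s)G_p(s) has a pole at the origin (type 1), so the static position error constant is infinite and e_ss = 1/(1+∞) = 0.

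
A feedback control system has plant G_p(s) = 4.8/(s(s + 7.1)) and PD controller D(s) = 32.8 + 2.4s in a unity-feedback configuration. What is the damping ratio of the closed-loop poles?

ζ = 0.742

Forward path: (32.8 + 2.4s)·4.8/(s(s+7.1)). The closed-loop characteristic equation is s² + (7.1 + 4.8·2.4)s + 4.8·32.8 = 0.
That is s² + 18.62s + 157.4 = 0, so ω_n = 12.55 rad/s and ζ = 18.62/(2·12.55) = 0.742.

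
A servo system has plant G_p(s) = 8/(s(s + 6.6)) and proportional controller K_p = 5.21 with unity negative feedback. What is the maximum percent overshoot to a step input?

15.4%

From 1 + K_pG_p(s) = 0: s² + 6.6s + 41.68 = 0 ⇒ ω_n = 6.456, ζ = 0.5112.
%OS = 100·exp(−πζ/√(1−ζ²)) = 100·exp(−π·0.5112/√0.7387) = 15.4%.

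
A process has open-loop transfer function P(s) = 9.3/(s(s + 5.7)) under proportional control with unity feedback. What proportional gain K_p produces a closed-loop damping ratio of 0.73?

K_p = 1.64

Closed-loop characteristic equation: s² + 5.7s + K_p·9.3 = 0.
So ω_n = √(9.3K_p) and 2ζω_n = 5.7, giving ζ = 5.7/(2√(9.3K_p)).
Setting ζ = 0.73: √(9.3K_p) = 5.7/(2·0.73) = 3.904, so K_p = 15.24/9.3 = 1.64.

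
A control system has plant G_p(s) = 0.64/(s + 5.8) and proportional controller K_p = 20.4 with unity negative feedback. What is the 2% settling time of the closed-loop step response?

T_s ≈ 0.212 s

Closed-loop transfer function: T(s) = K_p·G_p(s)/(1 + K_p·G_p(s)) = 13.06/(s + 5.8 + 13.06) = 13.06/(s + 18.86).
Time constant τ = 1/18.86 = 0.05303 s, so the 2% settling time is about 4τ = 0.212 s.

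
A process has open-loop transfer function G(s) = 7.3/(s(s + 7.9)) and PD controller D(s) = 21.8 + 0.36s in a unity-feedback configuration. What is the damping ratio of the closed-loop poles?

Forward path: (21.8 + 0.36s)·7.3/(s(s+7.9)). The closed-loop characteristic equation is s² + (7.9 + 7.3·0.36)s + 7.3·21.8 = 0.
That is s² + 10.53s + 159.1 = 0, so ω_n = 12.62 rad/s and ζ = 10.53/(2·12.62) = 0.4173.

ζ = 0.417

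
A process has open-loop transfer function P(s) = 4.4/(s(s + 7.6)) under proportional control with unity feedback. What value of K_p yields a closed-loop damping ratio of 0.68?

Closed-loop characteristic equation: s² + 7.6s + K_p·4.4 = 0.
So ω_n = √(4.4K_p) and 2ζω_n = 7.6, giving ζ = 7.6/(2√(4.4K_p)).
Setting ζ = 0.68: √(4.4K_p) = 7.6/(2·0.68) = 5.588, so K_p = 31.23/4.4 = 7.1.

K_p = 7.1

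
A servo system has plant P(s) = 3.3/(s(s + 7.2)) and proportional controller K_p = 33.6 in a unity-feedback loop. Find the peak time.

T_p = 0.317 s

Closed-loop characteristic equation: s² + 7.2s + 110.9 = 0, so ω_n = 10.53 rad/s and ζ = 7.2/(2·10.53) = 0.3419.
Damped frequency ω_d = ω_n√(1−ζ²) = 9.895 rad/s, so peak time T_p = π/ω_d = 0.317 s.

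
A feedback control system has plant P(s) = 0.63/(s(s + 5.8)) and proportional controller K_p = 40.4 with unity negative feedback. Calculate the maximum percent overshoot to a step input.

11%

Closed-loop characteristic equation: s² + 5.8s + 25.45 = 0, so ω_n = 5.045 rad/s and ζ = 5.8/(2·5.045) = 0.5748.
%OS = 100·exp(−πζ/√(1−ζ²)) = 100·exp(−π·0.5748/√0.6696) = 11%.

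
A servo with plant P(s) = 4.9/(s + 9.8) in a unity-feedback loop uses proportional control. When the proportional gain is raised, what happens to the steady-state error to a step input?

decrease

The position error constant K_pos = K_p·P(0) grows with K_p, and e_ss = 1/(1+K_pos) falls.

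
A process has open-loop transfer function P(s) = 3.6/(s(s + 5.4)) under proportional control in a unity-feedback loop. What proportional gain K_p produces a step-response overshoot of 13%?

From %OS = 100·exp(−πζ/√(1−ζ²)) = 13%, ζ = −ln(0.13)/√(π²+ln²(0.13)) = 0.5446.
Characteristic equation s² + 5.4s + 3.6K_p = 0 gives ζ = 5.4/(2√(3.6K_p)).
Setting ζ = 0.5446: √(3.6K_p) = 5.4/(2·0.5446) = 4.957, so K_p = 24.58/3.6 = 6.83.

K_p = 6.83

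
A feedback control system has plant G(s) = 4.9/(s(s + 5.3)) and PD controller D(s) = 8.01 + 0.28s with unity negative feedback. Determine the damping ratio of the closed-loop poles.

Forward path: (8.01 + 0.28s)·4.9/(s(s+5.3)). The closed-loop characteristic equation is s² + (5.3 + 4.9·0.28)s + 4.9·8.01 = 0.
That is s² + 6.672s + 39.25 = 0, so ω_n = 6.265 rad/s and ζ = 6.672/(2·6.265) = 0.5325.

ζ = 0.532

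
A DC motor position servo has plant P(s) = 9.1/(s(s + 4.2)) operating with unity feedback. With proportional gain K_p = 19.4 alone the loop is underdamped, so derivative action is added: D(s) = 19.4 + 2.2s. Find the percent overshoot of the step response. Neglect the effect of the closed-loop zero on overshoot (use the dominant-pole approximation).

Forward path: (19.4 + 2.2s)·9.1/(s(s+4.2)). The closed-loop characteristic equation is s² + (4.2 + 9.1·2.2)s + 9.1·19.4 = 0.
That is s² + 24.22s + 176.5 = 0, so ω_n = 13.29 rad/s and ζ = 24.22/(2·13.29) = 0.9114.
%OS = 100·exp(−πζ/√(1−ζ²)) = 0.095%.

0.095%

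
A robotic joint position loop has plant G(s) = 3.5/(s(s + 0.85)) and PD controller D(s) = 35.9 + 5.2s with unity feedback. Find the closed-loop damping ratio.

ζ = 0.85

Forward path: (35.9 + 5.2s)·3.5/(s(s+0.85)). The closed-loop characteristic equation is s² + (0.85 + 3.5·5.2)s + 3.5·35.9 = 0.
That is s² + 19.05s + 125.6 = 0, so ω_n = 11.21 rad/s and ζ = 19.05/(2·11.21) = 0.8497.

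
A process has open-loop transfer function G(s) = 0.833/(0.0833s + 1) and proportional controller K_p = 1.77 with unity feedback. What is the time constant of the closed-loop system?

τ = 0.0337 s

Closed loop: T(s) = K_p·G/(1+K_p·G) = 1.474/(0.0833s + 1 + 1.474), with pole at s = −(1 + 1.474)/0.0833 = −29.7.
Closed-loop time constant τ = 1/29.7 = 0.0337 s.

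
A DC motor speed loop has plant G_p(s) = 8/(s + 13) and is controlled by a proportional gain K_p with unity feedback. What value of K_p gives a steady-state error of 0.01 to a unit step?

K_p = 161

For a type-0 loop with proportional control, e_ss = 1/(1 + K_p·G_p(0)).
G_p(0) = 0.6154. Require 1/(1 + K_p·0.6154) = 0.01, so 1 + 0.6154·K_p = 100.
K_p = (100 − 1)/0.6154 = 161.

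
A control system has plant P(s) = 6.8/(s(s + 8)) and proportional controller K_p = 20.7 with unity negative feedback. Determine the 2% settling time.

T_s ≈ 1 s

From 1 + K_pP(s) = 0: s² + 8s + 140.8 = 0 ⇒ ω_n = 11.86, ζ = 0.3371.
2% settling time T_s ≈ 4/(ζω_n) = 4/4 = 1 s.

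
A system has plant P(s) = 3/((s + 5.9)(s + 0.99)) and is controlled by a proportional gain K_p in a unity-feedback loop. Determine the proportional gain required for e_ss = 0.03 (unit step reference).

K_p = 63

The loop is type 0, so e_ss(step) = 1/(1 + K_pos) with K_pos = K_p·P(0).
P(0) = 0.5136. Require 1/(1 + K_p·0.5136) = 0.03, so 1 + 0.5136·K_p = 33.33.
K_p = (33.33 − 1)/0.5136 = 63.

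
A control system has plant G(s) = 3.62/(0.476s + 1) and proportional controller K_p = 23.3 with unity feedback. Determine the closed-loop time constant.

τ = 0.00558 s

Closed loop: T(s) = K_p·G/(1+K_p·G) = 84.35/(0.476s + 1 + 84.35), with pole at s = −(1 + 84.35)/0.476 = −179.3.
Closed-loop time constant τ = 1/179.3 = 0.00558 s.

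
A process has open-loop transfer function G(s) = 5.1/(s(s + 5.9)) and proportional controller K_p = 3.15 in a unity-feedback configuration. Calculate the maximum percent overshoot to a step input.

The closed-loop denominator s² + 5.9s + 16.06 gives ω_n = √16.06 = 4.008 and ζ = 5.9/(2ω_n) = 0.736.
%OS = 100·exp(−πζ/√(1−ζ²)) = 100·exp(−π·0.736/√0.4583) = 3.29%.

3.29%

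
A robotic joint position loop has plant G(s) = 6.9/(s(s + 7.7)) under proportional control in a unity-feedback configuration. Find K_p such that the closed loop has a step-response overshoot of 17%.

From %OS = 100·exp(−πζ/√(1−ζ²)) = 17%, ζ = −ln(0.17)/√(π²+ln²(0.17)) = 0.4913.
Characteristic equation s² + 7.7s + 6.9K_p = 0 gives ζ = 7.7/(2√(6.9K_p)).
Setting ζ = 0.4913: √(6.9K_p) = 7.7/(2·0.4913) = 7.837, so K_p = 61.41/6.9 = 8.9.

K_p = 8.9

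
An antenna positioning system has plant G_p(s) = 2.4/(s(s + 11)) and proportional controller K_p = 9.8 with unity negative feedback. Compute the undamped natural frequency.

The closed-loop denominator is s(s+11) + 9.8·2.4 = s² + 11s + 23.52.
So ω_n² = 23.52 ⇒ ω_n = 4.85 rad/s, and ζ = 11/(2ω_n) = 1.13.

ω_n = 4.85 rad/s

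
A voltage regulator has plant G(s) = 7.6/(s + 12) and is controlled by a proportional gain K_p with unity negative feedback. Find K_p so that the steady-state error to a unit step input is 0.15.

Steady-state error for a unit step on this type-0 loop is 1/(1 + K_p·G(0)).
G(0) = 0.6333. Require 1/(1 + K_p·0.6333) = 0.15, so 1 + 0.6333·K_p = 6.667.
K_p = (6.667 − 1)/0.6333 = 8.95.

K_p = 8.95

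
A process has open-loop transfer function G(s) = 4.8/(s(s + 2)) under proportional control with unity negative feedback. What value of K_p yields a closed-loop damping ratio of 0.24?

K_p = 3.62

Closed-loop characteristic equation: s² + 2s + K_p·4.8 = 0.
So ω_n = √(4.8K_p) and 2ζω_n = 2, giving ζ = 2/(2√(4.8K_p)).
Setting ζ = 0.24: √(4.8K_p) = 2/(2·0.24) = 4.167, so K_p = 17.36/4.8 = 3.62.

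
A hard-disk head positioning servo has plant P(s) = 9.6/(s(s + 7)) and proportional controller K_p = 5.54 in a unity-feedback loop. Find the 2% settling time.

T_s ≈ 1.14 s

The closed-loop denominator s² + 7s + 53.18 gives ω_n = √53.18 = 7.293 and ζ = 7/(2ω_n) = 0.4799.
2% settling time T_s ≈ 4/(ζω_n) = 4/3.5 = 1.14 s.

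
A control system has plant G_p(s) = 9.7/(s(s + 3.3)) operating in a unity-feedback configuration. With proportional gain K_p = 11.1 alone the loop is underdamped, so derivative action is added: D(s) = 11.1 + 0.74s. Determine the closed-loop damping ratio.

ζ = 0.505

Forward path: (11.1 + 0.74s)·9.7/(s(s+3.3)). The closed-loop characteristic equation is s² + (3.3 + 9.7·0.74)s + 9.7·11.1 = 0.
That is s² + 10.48s + 107.7 = 0, so ω_n = 10.38 rad/s and ζ = 10.48/(2·10.38) = 0.5049.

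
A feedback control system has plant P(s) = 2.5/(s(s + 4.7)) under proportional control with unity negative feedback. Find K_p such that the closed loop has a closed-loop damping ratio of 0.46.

K_p = 10.4

Closed-loop characteristic equation: s² + 4.7s + K_p·2.5 = 0.
So ω_n = √(2.5K_p) and 2ζω_n = 4.7, giving ζ = 4.7/(2√(2.5K_p)).
Setting ζ = 0.46: √(2.5K_p) = 4.7/(2·0.46) = 5.109, so K_p = 26.1/2.5 = 10.4.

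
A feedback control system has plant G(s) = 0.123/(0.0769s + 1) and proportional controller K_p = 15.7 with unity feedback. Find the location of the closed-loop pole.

s = -38.12

Closed loop: T(s) = K_p·G/(1+K_p·G) = 1.931/(0.0769s + 1 + 1.931), with pole at s = −(1 + 1.931)/0.0769 = −38.12.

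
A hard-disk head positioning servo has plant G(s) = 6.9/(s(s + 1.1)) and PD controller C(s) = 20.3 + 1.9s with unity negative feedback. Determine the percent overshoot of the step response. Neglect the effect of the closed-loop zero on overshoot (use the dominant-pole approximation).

Forward path: (20.3 + 1.9s)·6.9/(s(s+1.1)). The closed-loop characteristic equation is s² + (1.1 + 6.9·1.9)s + 6.9·20.3 = 0.
That is s² + 14.21s + 140.1 = 0, so ω_n = 11.84 rad/s and ζ = 14.21/(2·11.84) = 0.6003.
%OS = 100·exp(−πζ/√(1−ζ²)) = 9.46%.

9.46%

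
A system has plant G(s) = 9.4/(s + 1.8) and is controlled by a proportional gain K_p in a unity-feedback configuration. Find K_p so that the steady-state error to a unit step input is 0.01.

K_p = 19

For a type-0 loop with proportional control, e_ss = 1/(1 + K_p·G(0)).
G(0) = 5.222. Require 1/(1 + K_p·5.222) = 0.01, so 1 + 5.222·K_p = 100.
K_p = (100 − 1)/5.222 = 19.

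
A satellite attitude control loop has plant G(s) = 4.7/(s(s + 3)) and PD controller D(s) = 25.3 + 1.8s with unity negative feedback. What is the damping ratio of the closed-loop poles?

ζ = 0.525

Forward path: (25.3 + 1.8s)·4.7/(s(s+3)). The closed-loop characteristic equation is s² + (3 + 4.7·1.8)s + 4.7·25.3 = 0.
That is s² + 11.46s + 118.9 = 0, so ω_n = 10.9 rad/s and ζ = 11.46/(2·10.9) = 0.5255.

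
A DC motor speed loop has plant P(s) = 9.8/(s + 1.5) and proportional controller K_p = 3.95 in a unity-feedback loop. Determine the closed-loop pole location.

s = -40.21

Closed-loop transfer function: T(s) = K_p·P(s)/(1 + K_p·P(s)) = 38.71/(s + 1.5 + 38.71) = 38.71/(s + 40.21).
The closed-loop pole is at s = −40.21.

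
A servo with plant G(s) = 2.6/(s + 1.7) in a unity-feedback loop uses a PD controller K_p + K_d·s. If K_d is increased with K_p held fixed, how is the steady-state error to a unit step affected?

unchanged

K_d affects only the transient (the s-coefficient); the DC loop gain, and hence e_ss, depends only on K_p.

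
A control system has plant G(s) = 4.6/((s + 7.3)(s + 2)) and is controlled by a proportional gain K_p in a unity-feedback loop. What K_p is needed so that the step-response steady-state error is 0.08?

K_p = 36.5

For a type-0 loop with proportional control, e_ss = 1/(1 + K_p·G(0)).
G(0) = 0.3151. Require 1/(1 + K_p·0.3151) = 0.08, so 1 + 0.3151·K_p = 12.5.
K_p = (12.5 − 1)/0.3151 = 36.5.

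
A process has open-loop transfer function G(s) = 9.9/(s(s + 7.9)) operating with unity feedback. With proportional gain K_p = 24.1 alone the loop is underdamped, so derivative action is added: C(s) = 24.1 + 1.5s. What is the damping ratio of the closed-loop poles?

ζ = 0.736

Forward path: (24.1 + 1.5s)·9.9/(s(s+7.9)). The closed-loop characteristic equation is s² + (7.9 + 9.9·1.5)s + 9.9·24.1 = 0.
That is s² + 22.75s + 238.6 = 0, so ω_n = 15.45 rad/s and ζ = 22.75/(2·15.45) = 0.7364.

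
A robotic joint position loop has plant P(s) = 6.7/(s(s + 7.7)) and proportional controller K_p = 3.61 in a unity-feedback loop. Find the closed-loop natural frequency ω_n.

ω_n = 4.92 rad/s

1 + K_p·P(s) = 0 gives s² + 7.7s + 24.19 = 0.
So ω_n² = 24.19 ⇒ ω_n = 4.918 rad/s, and ζ = 7.7/(2ω_n) = 0.783.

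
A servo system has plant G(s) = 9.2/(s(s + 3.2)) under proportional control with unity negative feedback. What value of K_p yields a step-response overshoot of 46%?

K_p = 4.83

From %OS = 100·exp(−πζ/√(1−ζ²)) = 46%, ζ = −ln(0.46)/√(π²+ln²(0.46)) = 0.24.
Characteristic equation s² + 3.2s + 9.2K_p = 0 gives ζ = 3.2/(2√(9.2K_p)).
Setting ζ = 0.24: √(9.2K_p) = 3.2/(2·0.24) = 6.668, so K_p = 44.46/9.2 = 4.83.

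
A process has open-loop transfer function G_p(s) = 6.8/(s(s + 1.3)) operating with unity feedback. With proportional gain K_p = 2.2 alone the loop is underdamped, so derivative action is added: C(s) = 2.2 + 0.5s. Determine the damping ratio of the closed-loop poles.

Forward path: (2.2 + 0.5s)·6.8/(s(s+1.3)). The closed-loop characteristic equation is s² + (1.3 + 6.8·0.5)s + 6.8·2.2 = 0.
That is s² + 4.7s + 14.96 = 0, so ω_n = 3.868 rad/s and ζ = 4.7/(2·3.868) = 0.6076.

ζ = 0.608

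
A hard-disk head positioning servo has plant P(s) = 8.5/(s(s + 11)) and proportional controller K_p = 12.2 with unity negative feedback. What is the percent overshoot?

Closed-loop characteristic equation: s² + 11s + 103.7 = 0, so ω_n = 10.18 rad/s and ζ = 11/(2·10.18) = 0.5401.
%OS = 100·exp(−πζ/√(1−ζ²)) = 100·exp(−π·0.5401/√0.7083) = 13.3%.

13.3%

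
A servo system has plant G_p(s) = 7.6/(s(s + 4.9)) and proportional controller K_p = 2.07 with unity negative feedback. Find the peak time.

From 1 + K_pG_p(s) = 0: s² + 4.9s + 15.73 = 0 ⇒ ω_n = 3.966, ζ = 0.6177.
Damped frequency ω_d = ω_n√(1−ζ²) = 3.119 rad/s, so peak time T_p = π/ω_d = 1.01 s.

T_p = 1.01 s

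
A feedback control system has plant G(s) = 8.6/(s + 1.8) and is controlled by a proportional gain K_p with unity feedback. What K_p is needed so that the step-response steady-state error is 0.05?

K_p = 3.98

The loop is type 0, so e_ss(step) = 1/(1 + K_pos) with K_pos = K_p·G(0).
G(0) = 4.778. Require 1/(1 + K_p·4.778) = 0.05, so 1 + 4.778·K_p = 20.
K_p = (20 − 1)/4.778 = 3.98.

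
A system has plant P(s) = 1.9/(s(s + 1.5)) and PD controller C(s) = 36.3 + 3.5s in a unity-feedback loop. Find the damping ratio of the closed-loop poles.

ζ = 0.491

Forward path: (36.3 + 3.5s)·1.9/(s(s+1.5)). The closed-loop characteristic equation is s² + (1.5 + 1.9·3.5)s + 1.9·36.3 = 0.
That is s² + 8.15s + 68.97 = 0, so ω_n = 8.305 rad/s and ζ = 8.15/(2·8.305) = 0.4907.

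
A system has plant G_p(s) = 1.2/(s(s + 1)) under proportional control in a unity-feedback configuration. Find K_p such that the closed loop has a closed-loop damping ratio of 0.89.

Closed-loop characteristic equation: s² + 1s + K_p·1.2 = 0.
So ω_n = √(1.2K_p) and 2ζω_n = 1, giving ζ = 1/(2√(1.2K_p)).
Setting ζ = 0.89: √(1.2K_p) = 1/(2·0.89) = 0.5618, so K_p = 0.3156/1.2 = 0.263.

K_p = 0.263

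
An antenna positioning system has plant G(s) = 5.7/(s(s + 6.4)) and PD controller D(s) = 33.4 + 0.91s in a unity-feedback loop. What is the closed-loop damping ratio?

Forward path: (33.4 + 0.91s)·5.7/(s(s+6.4)). The closed-loop characteristic equation is s² + (6.4 + 5.7·0.91)s + 5.7·33.4 = 0.
That is s² + 11.59s + 190.4 = 0, so ω_n = 13.8 rad/s and ζ = 11.59/(2·13.8) = 0.4199.

ζ = 0.42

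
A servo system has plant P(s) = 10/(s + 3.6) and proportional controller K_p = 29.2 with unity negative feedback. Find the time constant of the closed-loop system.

τ = 0.00338 s

Closed-loop transfer function: T(s) = K_p·P(s)/(1 + K_p·P(s)) = 292/(s + 3.6 + 292) = 292/(s + 295.6).
Time constant τ = 1/295.6 = 0.00338 s.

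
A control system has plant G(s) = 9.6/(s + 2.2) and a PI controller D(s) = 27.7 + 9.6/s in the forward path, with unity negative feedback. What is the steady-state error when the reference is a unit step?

The open loop D(s)G(s) has a pole at the origin (type 1), so the static position error constant is infinite and e_ss = 1/(1+∞) = 0.

0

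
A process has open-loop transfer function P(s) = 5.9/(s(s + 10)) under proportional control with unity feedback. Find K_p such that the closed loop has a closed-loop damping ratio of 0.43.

Closed-loop characteristic equation: s² + 10s + K_p·5.9 = 0.
So ω_n = √(5.9K_p) and 2ζω_n = 10, giving ζ = 10/(2√(5.9K_p)).
Setting ζ = 0.43: √(5.9K_p) = 10/(2·0.43) = 11.63, so K_p = 135.2/5.9 = 22.9.

K_p = 22.9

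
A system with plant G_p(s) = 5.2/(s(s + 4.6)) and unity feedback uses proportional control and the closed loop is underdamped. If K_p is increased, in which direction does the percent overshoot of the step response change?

Characteristic equation s² + 4.6s + K_p·5.2 = 0: raising K_p raises ω_n while 2ζω_n = 4.6 is fixed, so ζ falls and overshoot grows.

increase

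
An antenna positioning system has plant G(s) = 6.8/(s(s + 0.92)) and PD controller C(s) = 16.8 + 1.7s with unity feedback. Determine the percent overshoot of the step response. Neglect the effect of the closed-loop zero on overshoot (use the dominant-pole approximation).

Forward path: (16.8 + 1.7s)·6.8/(s(s+0.92)). The closed-loop characteristic equation is s² + (0.92 + 6.8·1.7)s + 6.8·16.8 = 0.
That is s² + 12.48s + 114.2 = 0, so ω_n = 10.69 rad/s and ζ = 12.48/(2·10.69) = 0.5838.
%OS = 100·exp(−πζ/√(1−ζ²)) = 10.4%.

10.4%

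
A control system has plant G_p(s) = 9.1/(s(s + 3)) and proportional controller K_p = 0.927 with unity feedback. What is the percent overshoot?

From 1 + K_pG_p(s) = 0: s² + 3s + 8.436 = 0 ⇒ ω_n = 2.904, ζ = 0.5165.
%OS = 100·exp(−πζ/√(1−ζ²)) = 100·exp(−π·0.5165/√0.7333) = 15%.

15%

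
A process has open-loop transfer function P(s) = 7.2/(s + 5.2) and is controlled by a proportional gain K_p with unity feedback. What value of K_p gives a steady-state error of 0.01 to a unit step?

Steady-state error for a unit step on this type-0 loop is 1/(1 + K_p·P(0)).
P(0) = 1.385. Require 1/(1 + K_p·1.385) = 0.01, so 1 + 1.385·K_p = 100.
K_p = (100 − 1)/1.385 = 71.5.

K_p = 71.5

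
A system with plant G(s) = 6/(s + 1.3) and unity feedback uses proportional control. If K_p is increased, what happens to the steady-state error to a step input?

decrease

The position error constant K_pos = K_p·G(0) grows with K_p, and e_ss = 1/(1+K_pos) falls.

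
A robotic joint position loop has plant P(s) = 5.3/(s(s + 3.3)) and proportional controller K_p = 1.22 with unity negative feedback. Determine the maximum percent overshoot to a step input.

From 1 + K_pP(s) = 0: s² + 3.3s + 6.466 = 0 ⇒ ω_n = 2.543, ζ = 0.6489.
%OS = 100·exp(−πζ/√(1−ζ²)) = 100·exp(−π·0.6489/√0.579) = 6.86%.

6.86%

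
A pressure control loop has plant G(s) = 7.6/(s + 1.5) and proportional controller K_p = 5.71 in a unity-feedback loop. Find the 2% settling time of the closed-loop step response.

T_s ≈ 0.0891 s

Closed-loop transfer function: T(s) = K_p·G(s)/(1 + K_p·G(s)) = 43.4/(s + 1.5 + 43.4) = 43.4/(s + 44.9).
Time constant τ = 1/44.9 = 0.02227 s, so the 2% settling time is about 4τ = 0.0891 s.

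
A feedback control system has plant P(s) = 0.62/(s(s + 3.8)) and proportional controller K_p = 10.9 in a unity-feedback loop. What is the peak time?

Closed-loop characteristic equation: s² + 3.8s + 6.758 = 0, so ω_n = 2.6 rad/s and ζ = 3.8/(2·2.6) = 0.7309.
Damped frequency ω_d = ω_n√(1−ζ²) = 1.774 rad/s, so peak time T_p = π/ω_d = 1.77 s.

T_p = 1.77 s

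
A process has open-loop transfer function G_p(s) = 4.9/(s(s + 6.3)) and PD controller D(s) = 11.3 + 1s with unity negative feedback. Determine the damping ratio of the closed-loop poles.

Forward path: (11.3 + 1s)·4.9/(s(s+6.3)). The closed-loop characteristic equation is s² + (6.3 + 4.9·1)s + 4.9·11.3 = 0.
That is s² + 11.2s + 55.37 = 0, so ω_n = 7.441 rad/s and ζ = 11.2/(2·7.441) = 0.7526.

ζ = 0.753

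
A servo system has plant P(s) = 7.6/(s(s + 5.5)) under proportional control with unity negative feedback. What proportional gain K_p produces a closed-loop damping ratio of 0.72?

Closed-loop characteristic equation: s² + 5.5s + K_p·7.6 = 0.
So ω_n = √(7.6K_p) and 2ζω_n = 5.5, giving ζ = 5.5/(2√(7.6K_p)).
Setting ζ = 0.72: √(7.6K_p) = 5.5/(2·0.72) = 3.819, so K_p = 14.59/7.6 = 1.92.

K_p = 1.92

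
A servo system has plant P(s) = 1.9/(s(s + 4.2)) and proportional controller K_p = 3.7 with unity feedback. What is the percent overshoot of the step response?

From 1 + K_pP(s) = 0: s² + 4.2s + 7.03 = 0 ⇒ ω_n = 2.651, ζ = 0.792.
%OS = 100·exp(−πζ/√(1−ζ²)) = 100·exp(−π·0.792/√0.3727) = 1.7%.

1.7%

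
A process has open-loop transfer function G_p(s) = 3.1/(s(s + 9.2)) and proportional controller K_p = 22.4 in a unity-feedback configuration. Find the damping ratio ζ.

ζ = 0.552

1 + K_p·G_p(s) = 0 gives s² + 9.2s + 69.44 = 0.
Matching s² + 2ζω_n s + ω_n²: ω_n = √69.44 = 8.333 rad/s and 2ζω_n = 9.2, so ζ = 9.2/(2·8.333) = 0.552.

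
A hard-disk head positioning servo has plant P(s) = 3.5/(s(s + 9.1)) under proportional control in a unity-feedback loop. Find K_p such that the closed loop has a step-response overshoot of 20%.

From %OS = 100·exp(−πζ/√(1−ζ²)) = 20%, ζ = −ln(0.2)/√(π²+ln²(0.2)) = 0.4559.
Characteristic equation s² + 9.1s + 3.5K_p = 0 gives ζ = 9.1/(2√(3.5K_p)).
Setting ζ = 0.4559: √(3.5K_p) = 9.1/(2·0.4559) = 9.979, so K_p = 99.58/3.5 = 28.5.

K_p = 28.5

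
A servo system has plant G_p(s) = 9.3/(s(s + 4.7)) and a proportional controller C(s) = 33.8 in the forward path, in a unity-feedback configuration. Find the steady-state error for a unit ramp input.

0.015

The loop has one pole at the origin (type 1). Velocity error constant K_v = lim_{s→0} s·C(s)G_p(s) = 33.8·9.3/4.7 = 66.88.
Steady-state error to a unit ramp: e_ss = 1/K_v = 0.015.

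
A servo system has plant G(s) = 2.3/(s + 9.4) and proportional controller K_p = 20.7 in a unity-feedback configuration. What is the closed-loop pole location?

s = -57.01

Closed-loop transfer function: T(s) = K_p·G(s)/(1 + K_p·G(s)) = 47.61/(s + 9.4 + 47.61) = 47.61/(s + 57.01).
The closed-loop pole is at s = −57.01.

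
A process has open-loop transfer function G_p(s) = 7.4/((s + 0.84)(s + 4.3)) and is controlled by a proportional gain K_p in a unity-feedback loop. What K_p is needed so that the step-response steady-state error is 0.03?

Steady-state error for a unit step on this type-0 loop is 1/(1 + K_p·G_p(0)).
G_p(0) = 2.049. Require 1/(1 + K_p·2.049) = 0.03, so 1 + 2.049·K_p = 33.33.
K_p = (33.33 − 1)/2.049 = 15.8.

K_p = 15.8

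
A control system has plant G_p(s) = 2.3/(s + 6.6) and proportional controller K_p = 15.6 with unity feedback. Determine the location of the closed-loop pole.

Closed-loop transfer function: T(s) = K_p·G_p(s)/(1 + K_p·G_p(s)) = 35.88/(s + 6.6 + 35.88) = 35.88/(s + 42.48).
The closed-loop pole is at s = −42.48.

s = -42.48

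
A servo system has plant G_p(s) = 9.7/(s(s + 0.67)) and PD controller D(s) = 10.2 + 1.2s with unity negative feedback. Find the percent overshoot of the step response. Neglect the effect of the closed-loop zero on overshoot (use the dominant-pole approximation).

8.42%

Forward path: (10.2 + 1.2s)·9.7/(s(s+0.67)). The closed-loop characteristic equation is s² + (0.67 + 9.7·1.2)s + 9.7·10.2 = 0.
That is s² + 12.31s + 98.94 = 0, so ω_n = 9.947 rad/s and ζ = 12.31/(2·9.947) = 0.6188.
%OS = 100·exp(−πζ/√(1−ζ²)) = 8.42%.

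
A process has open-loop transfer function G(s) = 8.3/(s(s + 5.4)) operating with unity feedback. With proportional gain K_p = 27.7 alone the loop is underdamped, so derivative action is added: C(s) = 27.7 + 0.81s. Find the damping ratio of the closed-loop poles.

ζ = 0.4

Forward path: (27.7 + 0.81s)·8.3/(s(s+5.4)). The closed-loop characteristic equation is s² + (5.4 + 8.3·0.81)s + 8.3·27.7 = 0.
That is s² + 12.12s + 229.9 = 0, so ω_n = 15.16 rad/s and ζ = 12.12/(2·15.16) = 0.3998.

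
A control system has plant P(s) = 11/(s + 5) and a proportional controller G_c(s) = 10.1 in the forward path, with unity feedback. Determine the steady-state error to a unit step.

0.0431

The loop is type 0. Static position error constant K_pos = G_c(0)·P(0) = 10.1·2.2 = 22.22.
Steady-state error to a unit step: e_ss = 1/(1+K_pos) = 1/23.22 = 0.0431.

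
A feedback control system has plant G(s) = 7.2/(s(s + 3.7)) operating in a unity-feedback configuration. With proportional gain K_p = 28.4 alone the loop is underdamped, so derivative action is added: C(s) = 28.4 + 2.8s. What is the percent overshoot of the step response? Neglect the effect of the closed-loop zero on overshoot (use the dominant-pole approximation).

Forward path: (28.4 + 2.8s)·7.2/(s(s+3.7)). The closed-loop characteristic equation is s² + (3.7 + 7.2·2.8)s + 7.2·28.4 = 0.
That is s² + 23.86s + 204.5 = 0, so ω_n = 14.3 rad/s and ζ = 23.86/(2·14.3) = 0.8343.
%OS = 100·exp(−πζ/√(1−ζ²)) = 0.862%.

0.862%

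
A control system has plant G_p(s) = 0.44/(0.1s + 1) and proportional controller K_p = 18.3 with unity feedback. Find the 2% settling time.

Closed loop: T(s) = K_p·G_p/(1+K_p·G_p) = 8.052/(0.1s + 1 + 8.052), with pole at s = −(1 + 8.052)/0.1 = −90.52.
τ = 1/90.52 = 0.01105 s, so 2% settling time ≈ 4τ = 0.0442 s.

T_s ≈ 0.0442 s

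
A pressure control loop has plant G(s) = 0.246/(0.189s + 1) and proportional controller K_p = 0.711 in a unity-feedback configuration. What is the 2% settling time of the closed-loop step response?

T_s ≈ 0.643 s

Closed loop: T(s) = K_p·G/(1+K_p·G) = 0.1749/(0.189s + 1 + 0.1749), with pole at s = −(1 + 0.1749)/0.189 = −6.216.
τ = 1/6.216 = 0.1609 s, so 2% settling time ≈ 4τ = 0.643 s.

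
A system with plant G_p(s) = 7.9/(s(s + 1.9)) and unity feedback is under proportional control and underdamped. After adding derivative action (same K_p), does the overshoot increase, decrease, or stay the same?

The derivative term adds K·K_d to the s-coefficient of the characteristic equation, raising 2ζω_n while ω_n is unchanged; ζ increases, so overshoot decreases.

decrease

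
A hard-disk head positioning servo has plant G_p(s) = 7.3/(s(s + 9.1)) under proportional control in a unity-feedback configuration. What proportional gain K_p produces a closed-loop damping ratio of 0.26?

Closed-loop characteristic equation: s² + 9.1s + K_p·7.3 = 0.
So ω_n = √(7.3K_p) and 2ζω_n = 9.1, giving ζ = 9.1/(2√(7.3K_p)).
Setting ζ = 0.26: √(7.3K_p) = 9.1/(2·0.26) = 17.5, so K_p = 306.2/7.3 = 42.

K_p = 42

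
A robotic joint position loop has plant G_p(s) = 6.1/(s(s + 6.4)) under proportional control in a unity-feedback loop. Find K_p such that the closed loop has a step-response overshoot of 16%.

K_p = 6.61

From %OS = 100·exp(−πζ/√(1−ζ²)) = 16%, ζ = −ln(0.16)/√(π²+ln²(0.16)) = 0.5039.
Characteristic equation s² + 6.4s + 6.1K_p = 0 gives ζ = 6.4/(2√(6.1K_p)).
Setting ζ = 0.5039: √(6.1K_p) = 6.4/(2·0.5039) = 6.351, so K_p = 40.33/6.1 = 6.61.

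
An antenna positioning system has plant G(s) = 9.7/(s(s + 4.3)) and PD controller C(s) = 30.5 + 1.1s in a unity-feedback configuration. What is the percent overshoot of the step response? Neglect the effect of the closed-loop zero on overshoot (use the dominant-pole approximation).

Forward path: (30.5 + 1.1s)·9.7/(s(s+4.3)). The closed-loop characteristic equation is s² + (4.3 + 9.7·1.1)s + 9.7·30.5 = 0.
That is s² + 14.97s + 295.8 = 0, so ω_n = 17.2 rad/s and ζ = 14.97/(2·17.2) = 0.4352.
%OS = 100·exp(−πζ/√(1−ζ²)) = 21.9%.

21.9%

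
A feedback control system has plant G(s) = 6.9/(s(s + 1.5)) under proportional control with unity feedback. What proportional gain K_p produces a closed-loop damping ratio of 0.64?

K_p = 0.199

Closed-loop characteristic equation: s² + 1.5s + K_p·6.9 = 0.
So ω_n = √(6.9K_p) and 2ζω_n = 1.5, giving ζ = 1.5/(2√(6.9K_p)).
Setting ζ = 0.64: √(6.9K_p) = 1.5/(2·0.64) = 1.172, so K_p = 1.373/6.9 = 0.199.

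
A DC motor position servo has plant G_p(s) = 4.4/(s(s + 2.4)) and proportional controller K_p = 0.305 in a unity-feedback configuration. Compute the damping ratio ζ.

1 + K_p·G_p(s) = 0 gives s² + 2.4s + 1.342 = 0.
So ω_n² = 1.342 ⇒ ω_n = 1.158 rad/s, and ζ = 2.4/(2ω_n) = 1.04.

ζ = 1.04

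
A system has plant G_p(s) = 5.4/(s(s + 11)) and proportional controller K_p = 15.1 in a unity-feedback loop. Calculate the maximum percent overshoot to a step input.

8.96%

Closed-loop characteristic equation: s² + 11s + 81.54 = 0, so ω_n = 9.03 rad/s and ζ = 11/(2·9.03) = 0.6091.
%OS = 100·exp(−πζ/√(1−ζ²)) = 100·exp(−π·0.6091/√0.629) = 8.96%.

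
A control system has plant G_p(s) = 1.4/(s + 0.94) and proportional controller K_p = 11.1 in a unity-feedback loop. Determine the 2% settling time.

T_s ≈ 0.243 s

Closed-loop transfer function: T(s) = K_p·G_p(s)/(1 + K_p·G_p(s)) = 15.54/(s + 0.94 + 15.54) = 15.54/(s + 16.48).
Time constant τ = 1/16.48 = 0.06068 s, so the 2% settling time is about 4τ = 0.243 s.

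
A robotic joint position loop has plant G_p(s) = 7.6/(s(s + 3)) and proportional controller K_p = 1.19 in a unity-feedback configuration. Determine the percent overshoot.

From 1 + K_pG_p(s) = 0: s² + 3s + 9.044 = 0 ⇒ ω_n = 3.007, ζ = 0.4988.
%OS = 100·exp(−πζ/√(1−ζ²)) = 100·exp(−π·0.4988/√0.7512) = 16.4%.

16.4%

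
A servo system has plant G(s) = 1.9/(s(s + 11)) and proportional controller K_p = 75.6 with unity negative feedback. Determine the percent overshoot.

19.7%

From 1 + K_pG(s) = 0: s² + 11s + 143.6 = 0 ⇒ ω_n = 11.98, ζ = 0.4589.
%OS = 100·exp(−πζ/√(1−ζ²)) = 100·exp(−π·0.4589/√0.7894) = 19.7%.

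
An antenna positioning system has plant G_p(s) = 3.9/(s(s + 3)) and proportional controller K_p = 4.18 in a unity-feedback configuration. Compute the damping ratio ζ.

ζ = 0.372

With unity feedback the closed-loop characteristic equation is s² + 3s + 4.18·3.9 = s² + 3s + 16.3 = 0.
Matching s² + 2ζω_n s + ω_n²: ω_n = √16.3 = 4.038 rad/s and 2ζω_n = 3, so ζ = 3/(2·4.038) = 0.372.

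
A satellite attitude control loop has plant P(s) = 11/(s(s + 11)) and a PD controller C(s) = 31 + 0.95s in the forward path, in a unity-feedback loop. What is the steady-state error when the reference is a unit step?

The open loop C(s)P(s) has a pole at the origin (type 1), so the static position error constant is infinite and e_ss = 1/(1+∞) = 0.

0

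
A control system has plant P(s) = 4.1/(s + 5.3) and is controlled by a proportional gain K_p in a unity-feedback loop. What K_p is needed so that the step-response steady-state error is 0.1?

For a type-0 loop with proportional control, e_ss = 1/(1 + K_p·P(0)).
P(0) = 0.7736. Require 1/(1 + K_p·0.7736) = 0.1, so 1 + 0.7736·K_p = 10.
K_p = (10 − 1)/0.7736 = 11.6.

K_p = 11.6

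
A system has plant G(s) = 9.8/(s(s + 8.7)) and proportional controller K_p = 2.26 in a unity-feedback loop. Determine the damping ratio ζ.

With unity feedback the closed-loop characteristic equation is s² + 8.7s + 2.26·9.8 = s² + 8.7s + 22.15 = 0.
So ω_n² = 22.15 ⇒ ω_n = 4.706 rad/s, and ζ = 8.7/(2ω_n) = 0.924.

ζ = 0.924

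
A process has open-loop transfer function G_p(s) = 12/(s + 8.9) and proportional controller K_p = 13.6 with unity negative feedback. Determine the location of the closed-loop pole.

Closed-loop transfer function: T(s) = K_p·G_p(s)/(1 + K_p·G_p(s)) = 163.2/(s + 8.9 + 163.2) = 163.2/(s + 172.1).
The closed-loop pole is at s = −172.1.

s = -172.1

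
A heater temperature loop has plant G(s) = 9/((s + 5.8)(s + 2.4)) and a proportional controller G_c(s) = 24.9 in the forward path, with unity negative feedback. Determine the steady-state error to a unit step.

0.0585

The loop is type 0. Static position error constant K_pos = G_c(0)·G(0) = 24.9·0.6466 = 16.1.
Steady-state error to a unit step: e_ss = 1/(1+K_pos) = 1/17.1 = 0.0585.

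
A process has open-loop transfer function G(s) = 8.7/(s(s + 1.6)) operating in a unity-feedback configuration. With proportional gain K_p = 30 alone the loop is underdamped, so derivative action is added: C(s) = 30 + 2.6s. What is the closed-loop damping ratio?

ζ = 0.75

Forward path: (30 + 2.6s)·8.7/(s(s+1.6)). The closed-loop characteristic equation is s² + (1.6 + 8.7·2.6)s + 8.7·30 = 0.
That is s² + 24.22s + 261 = 0, so ω_n = 16.16 rad/s and ζ = 24.22/(2·16.16) = 0.7496.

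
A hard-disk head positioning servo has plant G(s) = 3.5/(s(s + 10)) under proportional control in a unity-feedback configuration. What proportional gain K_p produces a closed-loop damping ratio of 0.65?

Closed-loop characteristic equation: s² + 10s + K_p·3.5 = 0.
So ω_n = √(3.5K_p) and 2ζω_n = 10, giving ζ = 10/(2√(3.5K_p)).
Setting ζ = 0.65: √(3.5K_p) = 10/(2·0.65) = 7.692, so K_p = 59.17/3.5 = 16.9.

K_p = 16.9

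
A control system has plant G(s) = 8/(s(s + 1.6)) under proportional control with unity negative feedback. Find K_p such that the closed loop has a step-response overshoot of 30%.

From %OS = 100·exp(−πζ/√(1−ζ²)) = 30%, ζ = −ln(0.3)/√(π²+ln²(0.3)) = 0.3579.
Characteristic equation s² + 1.6s + 8K_p = 0 gives ζ = 1.6/(2√(8K_p)).
Setting ζ = 0.3579: √(8K_p) = 1.6/(2·0.3579) = 2.236, so K_p = 4.998/8 = 0.625.

K_p = 0.625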